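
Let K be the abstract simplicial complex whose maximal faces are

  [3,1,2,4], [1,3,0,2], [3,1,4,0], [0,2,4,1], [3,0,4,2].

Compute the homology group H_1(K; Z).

H_1 = 0.

K has 5 vertices, 10 edges, 10 triangles, 5 3-simplices.
rank ∂_1 = 4, rank ∂_2 = 6 ⇒ b_1 = 10 − 4 − 6 = 0; all invariant factors of ∂_2 are 1 so no torsion. So H_1 = 0.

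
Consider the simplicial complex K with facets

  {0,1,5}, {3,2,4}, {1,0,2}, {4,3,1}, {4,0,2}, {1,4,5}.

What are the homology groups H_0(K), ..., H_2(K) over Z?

H_0 = Z,  H_1 = Z,  H_2 = 0.

Take the total order 0 < 1 < 2 < 3 < 4 < 5 on the vertex set. Then K (dimension 2) consists of the simplices:

  0-simplices (6): [0], [1], [2], [3], [4], [5]
  1-simplices (12): [0,1], [0,2], [0,4], [0,5], [1,2], [1,3], [1,4], [1,5], [2,3], [2,4], [3,4], [4,5]
  2-simplices (6): [0,1,2], [0,1,5], [0,2,4], [1,3,4], [1,4,5], [2,3,4]

so the chain groups are C_0 ≅ Z^6, C_1 ≅ Z^12, C_2 ≅ Z^6.

Boundary ∂_1: C_1 → C_0 sends each edge [p,q] (with p < q) to q − p.
The 6×12 boundary matrix has rank 5 and Smith normal form diag(1,1,1,1,1).

The boundary map ∂_2: C_2 → C_1 sends each 2-simplex [p,q,r] to [q,r] − [p,r] + [p,q]. For instance
  ∂[0,2,4] = [2,4] − [0,4] + [0,2],
  ∂[0,1,2] = [1,2] − [0,2] + [0,1].
The 12×6 boundary matrix has rank 6 and Smith normal form diag(1,1,1,1,1,1).

From H_k ≅ ker(∂_k) / im(∂_{k+1}) we obtain:

  H_0: rank C_0 − rank ∂_1 = 6 − 5 = 1, and the invariant factors of ∂_1 are all 1, so H_0 ≅ Z.
  H_1: rank ker ∂_1 − rank ∂_2 = (12 − 5) − 6 = 1, and the invariant factors of ∂_2 are all 1, so H_1 ≅ Z.
  H_2: rank ker ∂_2 − rank ∂_3 = (6 − 6) − 0 = 0, and there is no ∂_3, so H_2 ≅ 0.

(K is a triangulation of the cylinder S^1 x I.)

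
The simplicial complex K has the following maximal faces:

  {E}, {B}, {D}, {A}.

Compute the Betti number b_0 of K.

Order the vertices as A < B < D < E. Listing each simplex with vertices in this order, K has dimension 0 with simplices:

  0-simplices (4): A, B, D, E

Hence C_0 ≅ Z^4.

Now H_k = ker ∂_k / im ∂_{k+1}, so:

  H_0: rank C_0 − rank ∂_1 = 4 − 0 = 4, and there is no ∂_1, so H_0 ≅ Z^4.

Hence the Betti numbers are b_0 = 4.

b_0 = 4.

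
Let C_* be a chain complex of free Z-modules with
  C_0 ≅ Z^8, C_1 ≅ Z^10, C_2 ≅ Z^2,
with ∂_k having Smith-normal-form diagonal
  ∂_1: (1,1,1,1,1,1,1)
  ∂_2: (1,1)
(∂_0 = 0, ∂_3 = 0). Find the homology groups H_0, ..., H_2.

H_0 = Z,  H_1 = Z,  H_2 = 0.

H_0: b_0 = 8 − 0 − 7 = 1; torsion from ∂_1 factors > 1: none. So H_0 = Z.
H_1: b_1 = 10 − 7 − 2 = 1; torsion from ∂_2 factors > 1: none. So H_1 = Z.
H_2: b_2 = 2 − 2 − 0 = 0; torsion from ∂_3 factors > 1: none. So H_2 = 0.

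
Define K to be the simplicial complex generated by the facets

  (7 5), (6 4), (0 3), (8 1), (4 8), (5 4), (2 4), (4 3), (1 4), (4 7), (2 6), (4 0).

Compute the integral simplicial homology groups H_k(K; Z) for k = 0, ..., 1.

We work with the vertex ordering 0 < 1 < 2 < 3 < 4 < 5 < 6 < 7 < 8. The simplices of K, each written with vertices in increasing order, are:

  0-simplices (9): [0], [1], [2], [3], [4], [5], [6], [7], [8]
  1-simplices (12): [0,3], [0,4], [1,4], [1,8], [2,4], [2,6], [3,4], [4,5], [4,6], [4,7], [4,8], [5,7]

so the chain groups are C_0 ≅ Z^9, C_1 ≅ Z^12.

∂_1: C_1 → C_0 maps an edge to its endpoints' difference, ∂[p,q] = q − p. For instance
  ∂[4,8] = [8] − [4].
This gives a 9×12 integer matrix of rank 8; reducing to Smith normal form yields diagonal entries (1,1,1,1,1,1,1,1).

Now H_k = ker ∂_k / im ∂_{k+1}, so:

  H_0: rank C_0 − rank ∂_1 = 9 − 8 = 1, and the invariant factors of ∂_1 are all 1, so H_0 ≅ Z.
  H_1: rank ker ∂_1 − rank ∂_2 = (12 − 8) − 0 = 4, and there is no ∂_2, so H_1 ≅ Z^4.

As a check, the Euler characteristic is 9 − 12 = -3, which agrees with 1 − 4 = -3.

H_0 ≅ Z,  H_1 ≅ Z^4.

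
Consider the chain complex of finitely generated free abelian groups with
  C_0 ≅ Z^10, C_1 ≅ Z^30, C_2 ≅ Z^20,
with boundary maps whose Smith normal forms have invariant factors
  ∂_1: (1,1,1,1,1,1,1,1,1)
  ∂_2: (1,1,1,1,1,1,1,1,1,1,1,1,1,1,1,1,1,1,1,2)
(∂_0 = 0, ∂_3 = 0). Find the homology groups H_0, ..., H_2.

H_0: b_0 = 10 − 0 − 9 = 1; torsion from ∂_1 factors > 1: none. So H_0 = Z.
H_1: b_1 = 30 − 9 − 20 = 1; torsion from ∂_2 factors > 1: [2]. So H_1 = Z ⊕ Z_2.
H_2: b_2 = 20 − 20 − 0 = 0; torsion from ∂_3 factors > 1: none. So H_2 = 0.

H_0 = Z,  H_1 = Z ⊕ Z_2,  H_2 = 0.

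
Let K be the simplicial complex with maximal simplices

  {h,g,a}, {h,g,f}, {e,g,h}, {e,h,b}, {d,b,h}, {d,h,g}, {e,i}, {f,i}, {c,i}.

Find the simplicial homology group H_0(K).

Fix the vertex order a < b < c < d < e < f < g < h < i and write every simplex with vertices in increasing order. Then dim K = 2 and the simplices of K are:

  0-simplices (9): a, b, c, d, e, f, g, h, i
  1-simplices (15): ag, ah, bd, be, bh, ci, dg, dh, eg, eh, ei, fg, fh, fi, gh
  2-simplices (6): agh, bdh, beh, dgh, egh, fgh

giving chain groups C_0 ≅ Z^9, C_1 ≅ Z^15, C_2 ≅ Z^6.

The boundary map ∂_1: C_1 → C_0 maps an edge to its endpoints' difference, ∂[p,q] = q − p.
This gives a 9×15 integer matrix of rank 8; reducing to Smith normal form yields diagonal entries (1,1,1,1,1,1,1,1).

Boundary ∂_2: C_2 → C_1 acts by ∂[p,q,r] = [q,r] − [p,r] + [p,q]. For instance
  ∂beh = eh − bh + be,
  ∂bdh = dh − bh + bd.
This gives a 15×6 integer matrix of rank 6; reducing to Smith normal form yields diagonal entries (1,1,1,1,1,1).

From H_k ≅ ker(∂_k) / im(∂_{k+1}) we obtain:

  H_0: rank C_0 − rank ∂_1 = 9 − 8 = 1, and the invariant factors of ∂_1 are all 1, so H_0 ≅ Z.

H_0 = Z.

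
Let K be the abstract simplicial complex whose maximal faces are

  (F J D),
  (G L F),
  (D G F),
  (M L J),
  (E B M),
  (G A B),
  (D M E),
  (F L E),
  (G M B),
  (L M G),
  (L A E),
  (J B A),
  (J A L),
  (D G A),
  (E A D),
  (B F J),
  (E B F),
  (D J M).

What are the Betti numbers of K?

K has 9 vertices, 27 edges, 18 triangles.
rank ∂_0 = 0, rank ∂_1 = 8 ⇒ b_0 = 9 − 0 − 8 = 1; all invariant factors of ∂_1 are 1 so no torsion. So H_0 ≅ Z.
rank ∂_1 = 8, rank ∂_2 = 17 ⇒ b_1 = 27 − 8 − 17 = 2; all invariant factors of ∂_2 are 1 so no torsion. So H_1 ≅ Z^2.
rank ∂_2 = 17, rank ∂_3 = 0 ⇒ b_2 = 18 − 17 − 0 = 1. So H_2 ≅ Z.

b_0 = 1, b_1 = 2, b_2 = 1.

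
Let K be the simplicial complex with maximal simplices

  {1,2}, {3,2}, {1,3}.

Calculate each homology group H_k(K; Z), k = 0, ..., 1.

H_0 ≅ Z,  H_1 ≅ Z.

Fix the vertex order 1 < 2 < 3 and write every simplex with vertices in increasing order. Then dim K = 1 and the simplices of K are:

  0-simplices (3): [1], [2], [3]
  1-simplices (3): [1,2], [1,3], [2,3]

Hence C_0 ≅ Z^3, C_1 ≅ Z^3.

∂_1: C_1 → C_0 maps an edge to its endpoints' difference, ∂[p,q] = q − p. For instance
  ∂[1,3] = [3] − [1].
As a 3×3 matrix over Z this has rank 2, with invariant factors (1,1).

From H_k ≅ ker(∂_k) / im(∂_{k+1}) we obtain:

  H_0: rank C_0 − rank ∂_1 = 3 − 2 = 1, and the invariant factors of ∂_1 are all 1, so H_0 ≅ Z.
  H_1: rank ker ∂_1 − rank ∂_2 = (3 − 2) − 0 = 1, and there is no ∂_2, so H_1 ≅ Z.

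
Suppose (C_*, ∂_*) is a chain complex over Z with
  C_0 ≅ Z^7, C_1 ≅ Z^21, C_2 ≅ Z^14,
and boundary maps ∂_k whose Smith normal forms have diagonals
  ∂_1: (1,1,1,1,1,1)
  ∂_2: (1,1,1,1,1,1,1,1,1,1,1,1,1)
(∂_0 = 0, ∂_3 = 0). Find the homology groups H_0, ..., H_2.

H_0: b_0 = 7 − 0 − 6 = 1; torsion from ∂_1 factors > 1: none. So H_0 ≅ Z.
H_1: b_1 = 21 − 6 − 13 = 2; torsion from ∂_2 factors > 1: none. So H_1 ≅ Z^2.
H_2: b_2 = 14 − 13 − 0 = 1; torsion from ∂_3 factors > 1: none. So H_2 ≅ Z.

H_0 ≅ Z,  H_1 ≅ Z^2,  H_2 ≅ Z.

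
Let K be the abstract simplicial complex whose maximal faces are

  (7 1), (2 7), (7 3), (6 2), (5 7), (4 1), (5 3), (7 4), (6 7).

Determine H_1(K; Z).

H_1 ≅ Z^3.

Fix the vertex order 1 < 2 < 3 < 4 < 5 < 6 < 7 and write every simplex with vertices in increasing order. Then dim K = 1 and the simplices of K are:

  0-simplices (7): [1], [2], [3], [4], [5], [6], [7]
  1-simplices (9): [1,4], [1,7], [2,6], [2,7], [3,5], [3,7], [4,7], [5,7], [6,7]

giving chain groups C_0 ≅ Z^7, C_1 ≅ Z^9.

Boundary ∂_1: C_1 → C_0 sends each edge [p,q] (with p < q) to q − p. For instance
  ∂[2,6] = [6] − [2].
The 7×9 boundary matrix has rank 6 and Smith normal form diag(1,1,1,1,1,1).

Reading off H_k = ker ∂_k / im ∂_{k+1}:

  H_1: rank ker ∂_1 − rank ∂_2 = (9 − 6) − 0 = 3, and there is no ∂_2, so H_1 ≅ Z^3.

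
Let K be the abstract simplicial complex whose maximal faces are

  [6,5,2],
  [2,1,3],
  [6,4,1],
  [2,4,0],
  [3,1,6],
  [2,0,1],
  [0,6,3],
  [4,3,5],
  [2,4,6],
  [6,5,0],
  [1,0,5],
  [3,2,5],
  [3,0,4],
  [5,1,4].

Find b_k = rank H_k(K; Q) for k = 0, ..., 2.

Fix the vertex order 0 < 1 < 2 < 3 < 4 < 5 < 6 and write every simplex with vertices in increasing order. Then dim K = 2 and the simplices of K are:

  0-simplices (7): [0], [1], [2], [3], [4], [5], [6]
  1-simplices (21): [0,1], [0,2], [0,3], [0,4], [0,5], [0,6], [1,2], [1,3], [1,4], [1,5], [1,6], [2,3], [2,4], [2,5], [2,6], [3,4], [3,5], [3,6], [4,5], [4,6], [5,6]
  2-simplices (14): [0,1,2], [0,1,5], [0,2,4], [0,3,4], [0,3,6], [0,5,6], [1,2,3], [1,3,6], [1,4,5], [1,4,6], [2,3,5], [2,4,6], [2,5,6], [3,4,5]

giving chain groups C_0 ≅ Z^7, C_1 ≅ Z^21, C_2 ≅ Z^14.

∂_1: C_1 → C_0 sends each edge [p,q] (with p < q) to q − p. For instance
  ∂[3,5] = [5] − [3].
The resulting 7×21 matrix has rank 6, and its Smith normal form has invariant factors (1,1,1,1,1,1).

Boundary ∂_2: C_2 → C_1 acts by ∂[p,q,r] = [q,r] − [p,r] + [p,q]. For instance
  ∂[0,3,6] = [3,6] − [0,6] + [0,3],
  ∂[1,2,3] = [2,3] − [1,3] + [1,2].
This gives a 21×14 integer matrix of rank 13; reducing to Smith normal form yields diagonal entries (1,1,1,1,1,1,1,1,1,1,1,1,1).

Reading off H_k = ker ∂_k / im ∂_{k+1}:

  H_0: rank C_0 − rank ∂_1 = 7 − 6 = 1, and the invariant factors of ∂_1 are all 1, so H_0 ≅ Z.
  H_1: rank ker ∂_1 − rank ∂_2 = (21 − 6) − 13 = 2, and the invariant factors of ∂_2 are all 1, so H_1 ≅ Z^2.
  H_2: rank ker ∂_2 − rank ∂_3 = (14 − 13) − 0 = 1, and there is no ∂_3, so H_2 ≅ Z.

Hence the Betti numbers are b_0 = 1, b_1 = 2, b_2 = 1.

b_0 = 1, b_1 = 2, b_2 = 1.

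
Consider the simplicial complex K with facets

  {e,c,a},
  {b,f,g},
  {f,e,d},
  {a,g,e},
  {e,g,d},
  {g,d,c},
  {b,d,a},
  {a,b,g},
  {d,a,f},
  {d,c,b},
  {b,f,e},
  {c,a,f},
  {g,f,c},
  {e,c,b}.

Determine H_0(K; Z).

H_0 = Z.

Order the vertices as a < b < c < d < e < f < g. Listing each simplex with vertices in this order, K has dimension 2 with simplices:

  0-simplices (7): a, b, c, d, e, f, g
  1-simplices (21): ab, ac, ad, ae, af, ag, bc, bd, be, bf, bg, cd, ce, cf, cg, de, df, dg, ef, eg, fg
  2-simplices (14): abd, abg, ace, acf, adf, aeg, bcd, bce, bef, bfg, cdg, cfg, def, deg

giving chain groups C_0 ≅ Z^7, C_1 ≅ Z^21, C_2 ≅ Z^14.

∂_1: C_1 → C_0 maps an edge to its endpoints' difference, ∂[p,q] = q − p. For instance
  ∂df = f − d.
The resulting 7×21 matrix has rank 6, and its Smith normal form has invariant factors (1,1,1,1,1,1).

Boundary ∂_2: C_2 → C_1 sends each 2-simplex [p,q,r] to [q,r] − [p,r] + [p,q]. For instance
  ∂bfg = fg − bg + bf,
  ∂cfg = fg − cg + cf.
As a 21×14 matrix over Z this has rank 13, with invariant factors (1,1,1,1,1,1,1,1,1,1,1,1,1).

Computing H_k = (kernel of ∂_k) / (image of ∂_{k+1}):

  H_0: rank C_0 − rank ∂_1 = 7 − 6 = 1, and the invariant factors of ∂_1 are all 1, so H_0 = Z.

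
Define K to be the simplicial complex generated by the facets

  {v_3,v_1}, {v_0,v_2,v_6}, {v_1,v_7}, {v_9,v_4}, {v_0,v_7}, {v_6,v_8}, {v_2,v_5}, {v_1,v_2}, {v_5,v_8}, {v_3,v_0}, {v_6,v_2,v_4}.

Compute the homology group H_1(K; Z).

Fix the vertex order v_0 < v_1 < v_2 < v_3 < v_4 < v_5 < v_6 < v_7 < v_8 < v_9 and write every simplex with vertices in increasing order. Then dim K = 2 and the simplices of K are:

  0-simplices (10): [v_0], [v_1], [v_2], [v_3], [v_4], [v_5], [v_6], [v_7], [v_8], [v_9]
  1-simplices (14): [v_0,v_2], [v_0,v_3], [v_0,v_6], [v_0,v_7], [v_1,v_2], [v_1,v_3], [v_1,v_7], [v_2,v_4], [v_2,v_5], [v_2,v_6], [v_4,v_6], [v_4,v_9], [v_5,v_8], [v_6,v_8]
  2-simplices (2): [v_0,v_2,v_6], [v_2,v_4,v_6]

giving chain groups C_0 ≅ Z^10, C_1 ≅ Z^14, C_2 ≅ Z^2.

∂_1: C_1 → C_0 maps an edge to its endpoints' difference, ∂[p,q] = q − p.
The resulting 10×14 matrix has rank 9, and its Smith normal form has invariant factors (1,1,1,1,1,1,1,1,1).

∂_2: C_2 → C_1 sends each 2-simplex [p,q,r] to [q,r] − [p,r] + [p,q]. For instance
  ∂[v_0,v_2,v_6] = [v_2,v_6] − [v_0,v_6] + [v_0,v_2],
  ∂[v_2,v_4,v_6] = [v_4,v_6] − [v_2,v_6] + [v_2,v_4].
This gives a 14×2 integer matrix of rank 2; reducing to Smith normal form yields diagonal entries (1,1).

Now H_k = ker ∂_k / im ∂_{k+1}, so:

  H_1: rank ker ∂_1 − rank ∂_2 = (14 − 9) − 2 = 3, and the invariant factors of ∂_2 are all 1, so H_1 = Z^3.

H_1 = Z^3.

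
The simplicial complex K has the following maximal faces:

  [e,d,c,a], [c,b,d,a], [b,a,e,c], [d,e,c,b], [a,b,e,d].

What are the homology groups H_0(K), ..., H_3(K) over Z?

Fix the vertex order a < b < c < d < e and write every simplex with vertices in increasing order. Then dim K = 3 and the simplices of K are:

  0-simplices (5): a, b, c, d, e
  1-simplices (10): ab, ac, ad, ae, bc, bd, be, cd, ce, de
  2-simplices (10): abc, abd, abe, acd, ace, ade, bcd, bce, bde, cde
  3-simplices (5): abcd, abce, abde, acde, bcde

Hence C_0 ≅ Z^5, C_1 ≅ Z^10, C_2 ≅ Z^10, C_3 ≅ Z^5.

Boundary ∂_1: C_1 → C_0 maps an edge to its endpoints' difference, ∂[p,q] = q − p. For instance
  ∂de = e − d.
The resulting 5×10 matrix has rank 4, and its Smith normal form has invariant factors (1,1,1,1).

∂_2: C_2 → C_1 maps a triangle to the signed sum of its edges. For instance
  ∂bcd = cd − bd + bc,
  ∂ade = de − ae + ad.
As a 10×10 matrix over Z this has rank 6, with invariant factors (1,1,1,1,1,1).

The boundary map ∂_3: C_3 → C_2 sends each 3-simplex σ to the alternating sum Σ_i (−1)^i (σ with its i-th vertex removed). For instance
  ∂acde = cde − ade + ace − acd,
  ∂abcd = bcd − acd + abd − abc.
This gives a 10×5 integer matrix of rank 4; reducing to Smith normal form yields diagonal entries (1,1,1,1).

From H_k ≅ ker(∂_k) / im(∂_{k+1}) we obtain:

  H_0: rank C_0 − rank ∂_1 = 5 − 4 = 1, and the invariant factors of ∂_1 are all 1, so H_0 = Z.
  H_1: rank ker ∂_1 − rank ∂_2 = (10 − 4) − 6 = 0, and the invariant factors of ∂_2 are all 1, so H_1 = 0.
  H_2: rank ker ∂_2 − rank ∂_3 = (10 − 6) − 4 = 0, and the invariant factors of ∂_3 are all 1, so H_2 = 0.
  H_3: rank ker ∂_3 − rank ∂_4 = (5 − 4) − 0 = 1, and there is no ∂_4, so H_3 = Z.

(K is a triangulation of the 3-sphere S^3.)

H_0 = Z,  H_1 = 0,  H_2 = 0,  H_3 = Z.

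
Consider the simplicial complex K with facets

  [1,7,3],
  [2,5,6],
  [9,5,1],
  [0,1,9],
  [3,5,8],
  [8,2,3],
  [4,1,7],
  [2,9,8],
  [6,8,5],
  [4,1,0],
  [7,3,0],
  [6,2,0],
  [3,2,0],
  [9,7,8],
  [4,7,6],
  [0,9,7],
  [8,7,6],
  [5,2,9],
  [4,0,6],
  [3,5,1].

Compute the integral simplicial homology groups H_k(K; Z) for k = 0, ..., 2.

Take the total order 0 < 1 < 2 < 3 < 4 < 5 < 6 < 7 < 8 < 9 on the vertex set. Then K (dimension 2) consists of the simplices:

  0-simplices (10): [0], [1], [2], [3], [4], [5], [6], [7], [8], [9]
  1-simplices (30): (30 of them)
  2-simplices (20): (20 of them)

Hence C_0 ≅ Z^10, C_1 ≅ Z^30, C_2 ≅ Z^20.

The boundary map ∂_1: C_1 → C_0 is given by ∂[p,q] = [q] − [p]. For instance
  ∂[6,8] = [8] − [6].
As a 10×30 matrix over Z this has rank 9, with invariant factors (1,1,1,1,1,1,1,1,1).

The boundary map ∂_2: C_2 → C_1 sends each 2-simplex [p,q,r] to [q,r] − [p,r] + [p,q]. For instance
  ∂[1,4,7] = [4,7] − [1,7] + [1,4],
  ∂[2,5,9] = [5,9] − [2,9] + [2,5].
This gives a 30×20 integer matrix of rank 20; reducing to Smith normal form yields diagonal entries (1,1,1,1,1,1,1,1,1,1,1,1,1,1,1,1,1,1,1,2).

Computing H_k = (kernel of ∂_k) / (image of ∂_{k+1}):

  H_0: rank C_0 − rank ∂_1 = 10 − 9 = 1, and the invariant factors of ∂_1 are all 1, so H_0 ≅ Z.
  H_1: rank ker ∂_1 − rank ∂_2 = (30 − 9) − 20 = 1, and ∂_2 has invariant factor 2 > 1, so H_1 ≅ Z ⊕ Z/2Z.
  H_2: rank ker ∂_2 − rank ∂_3 = (20 − 20) − 0 = 0, and there is no ∂_3, so H_2 ≅ 0.

H_0 = Z,  H_1 = Z ⊕ Z/2Z,  H_2 = 0.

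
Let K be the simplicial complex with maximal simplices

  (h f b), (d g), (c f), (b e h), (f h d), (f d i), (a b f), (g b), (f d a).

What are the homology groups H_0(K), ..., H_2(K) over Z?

H_0 = Z,  H_1 = Z,  H_2 = 0.

Fix the vertex order a < b < c < d < e < f < g < h < i and write every simplex with vertices in increasing order. Then dim K = 2 and the simplices of K are:

  0-simplices (9): a, b, c, d, e, f, g, h, i
  1-simplices (15): ab, ad, af, be, bf, bg, bh, cf, df, dg, dh, di, eh, fh, fi
  2-simplices (6): abf, adf, beh, bfh, dfh, dfi

Hence C_0 ≅ Z^9, C_1 ≅ Z^15, C_2 ≅ Z^6.

The boundary map ∂_1: C_1 → C_0 maps an edge to its endpoints' difference, ∂[p,q] = q − p. For instance
  ∂dh = h − d.
As a 9×15 matrix over Z this has rank 8, with invariant factors (1,1,1,1,1,1,1,1).

The boundary map ∂_2: C_2 → C_1 maps a triangle to the signed sum of its edges. For instance
  ∂dfi = fi − di + df,
  ∂bfh = fh − bh + bf.
This gives a 15×6 integer matrix of rank 6; reducing to Smith normal form yields diagonal entries (1,1,1,1,1,1).

Now H_k = ker ∂_k / im ∂_{k+1}, so:

  H_0: rank C_0 − rank ∂_1 = 9 − 8 = 1, and the invariant factors of ∂_1 are all 1, so H_0 ≅ Z.
  H_1: rank ker ∂_1 − rank ∂_2 = (15 − 8) − 6 = 1, and the invariant factors of ∂_2 are all 1, so H_1 ≅ Z.
  H_2: rank ker ∂_2 − rank ∂_3 = (6 − 6) − 0 = 0, and there is no ∂_3, so H_2 ≅ 0.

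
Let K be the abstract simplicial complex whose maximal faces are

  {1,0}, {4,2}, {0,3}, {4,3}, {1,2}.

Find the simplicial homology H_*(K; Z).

We work with the vertex ordering 0 < 1 < 2 < 3 < 4. The simplices of K, each written with vertices in increasing order, are:

  0-simplices (5): [0], [1], [2], [3], [4]
  1-simplices (5): [0,1], [0,3], [1,2], [2,4], [3,4]

so the chain groups are C_0 ≅ Z^5, C_1 ≅ Z^5.

Boundary ∂_1: C_1 → C_0 is given by ∂[p,q] = [q] − [p].
As a 5×5 matrix over Z this has rank 4, with invariant factors (1,1,1,1).

Computing H_k = (kernel of ∂_k) / (image of ∂_{k+1}):

  H_0: rank C_0 − rank ∂_1 = 5 − 4 = 1, and the invariant factors of ∂_1 are all 1, so H_0 = Z.
  H_1: rank ker ∂_1 − rank ∂_2 = (5 − 4) − 0 = 1, and there is no ∂_2, so H_1 = Z.

As a check, the Euler characteristic is 5 − 5 = 0, which agrees with 1 − 1 = 0.

H_0 = Z,  H_1 = Z.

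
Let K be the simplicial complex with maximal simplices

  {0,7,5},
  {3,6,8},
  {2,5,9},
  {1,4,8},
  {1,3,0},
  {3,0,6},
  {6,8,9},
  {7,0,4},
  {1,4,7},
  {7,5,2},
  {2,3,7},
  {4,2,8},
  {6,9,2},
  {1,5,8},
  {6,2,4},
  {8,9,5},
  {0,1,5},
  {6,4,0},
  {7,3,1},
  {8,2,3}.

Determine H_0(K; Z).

H_0 ≅ Z.

K has 10 vertices, 30 edges, 20 triangles.
rank ∂_0 = 0, rank ∂_1 = 9 ⇒ b_0 = 10 − 0 − 9 = 1; all invariant factors of ∂_1 are 1 so no torsion. So H_0 ≅ Z.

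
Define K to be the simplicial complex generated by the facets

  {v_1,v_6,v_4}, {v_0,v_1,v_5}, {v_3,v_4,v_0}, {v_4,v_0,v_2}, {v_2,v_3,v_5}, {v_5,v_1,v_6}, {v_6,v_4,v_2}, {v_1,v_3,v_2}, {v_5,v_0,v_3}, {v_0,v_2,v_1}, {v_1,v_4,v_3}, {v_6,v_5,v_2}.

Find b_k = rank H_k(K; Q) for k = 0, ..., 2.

Fix the vertex order v_0 < v_1 < v_2 < v_3 < v_4 < v_5 < v_6 and write every simplex with vertices in increasing order. Then dim K = 2 and the simplices of K are:

  0-simplices (7): [v_0], [v_1], [v_2], [v_3], [v_4], [v_5], [v_6]
  1-simplices (18): (18 of them)
  2-simplices (12): (12 of them)

Hence C_0 ≅ Z^7, C_1 ≅ Z^18, C_2 ≅ Z^12.

Boundary ∂_1: C_1 → C_0 maps an edge to its endpoints' difference, ∂[p,q] = q − p.
The 7×18 boundary matrix has rank 6 and Smith normal form diag(1,1,1,1,1,1).

The boundary map ∂_2: C_2 → C_1 maps a triangle to the signed sum of its edges. For instance
  ∂[v_1,v_5,v_6] = [v_5,v_6] − [v_1,v_6] + [v_1,v_5],
  ∂[v_0,v_1,v_5] = [v_1,v_5] − [v_0,v_5] + [v_0,v_1].
The 18×12 boundary matrix has rank 12 and Smith normal form diag(1,1,1,1,1,1,1,1,1,1,1,2).

From H_k ≅ ker(∂_k) / im(∂_{k+1}) we obtain:

  H_0: rank C_0 − rank ∂_1 = 7 − 6 = 1, and the invariant factors of ∂_1 are all 1, so H_0 ≅ Z.
  H_1: rank ker ∂_1 − rank ∂_2 = (18 − 6) − 12 = 0, and ∂_2 has invariant factor 2 > 1, so H_1 ≅ Z/2.
  H_2: rank ker ∂_2 − rank ∂_3 = (12 − 12) − 0 = 0, and there is no ∂_3, so H_2 ≅ 0.

(K is a triangulation of the real projective plane RP^2.)

Hence the Betti numbers are b_0 = 1, b_1 = 0, b_2 = 0.

b_0 = 1, b_1 = 0, b_2 = 0.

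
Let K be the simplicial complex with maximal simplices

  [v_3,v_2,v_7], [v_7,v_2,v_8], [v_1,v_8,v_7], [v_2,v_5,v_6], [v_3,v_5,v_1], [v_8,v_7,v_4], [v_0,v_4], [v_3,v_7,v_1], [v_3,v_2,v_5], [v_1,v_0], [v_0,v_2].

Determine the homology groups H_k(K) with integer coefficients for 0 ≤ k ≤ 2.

H_0 ≅ Z,  H_1 ≅ Z^2,  H_2 = 0.

Order the vertices as v_0 < v_1 < v_2 < v_3 < v_4 < v_5 < v_6 < v_7 < v_8. Listing each simplex with vertices in this order, K has dimension 2 with simplices:

  0-simplices (9): [v_0], [v_1], [v_2], [v_3], [v_4], [v_5], [v_6], [v_7], [v_8]
  1-simplices (18): (18 of them)
  2-simplices (8): [v_1,v_3,v_5], [v_1,v_3,v_7], [v_1,v_7,v_8], [v_2,v_3,v_5], [v_2,v_3,v_7], [v_2,v_5,v_6], [v_2,v_7,v_8], [v_4,v_7,v_8]

giving chain groups C_0 ≅ Z^9, C_1 ≅ Z^18, C_2 ≅ Z^8.

Boundary ∂_1: C_1 → C_0 maps an edge to its endpoints' difference, ∂[p,q] = q − p.
The 9×18 boundary matrix has rank 8 and Smith normal form diag(1,1,1,1,1,1,1,1).

Boundary ∂_2: C_2 → C_1 sends each 2-simplex [p,q,r] to [q,r] − [p,r] + [p,q]. For instance
  ∂[v_2,v_3,v_5] = [v_3,v_5] − [v_2,v_5] + [v_2,v_3],
  ∂[v_4,v_7,v_8] = [v_7,v_8] − [v_4,v_8] + [v_4,v_7].
This gives a 18×8 integer matrix of rank 8; reducing to Smith normal form yields diagonal entries (1,1,1,1,1,1,1,1).

Now H_k = ker ∂_k / im ∂_{k+1}, so:

  H_0: rank C_0 − rank ∂_1 = 9 − 8 = 1, and the invariant factors of ∂_1 are all 1, so H_0 ≅ Z.
  H_1: rank ker ∂_1 − rank ∂_2 = (18 − 8) − 8 = 2, and the invariant factors of ∂_2 are all 1, so H_1 ≅ Z^2.
  H_2: rank ker ∂_2 − rank ∂_3 = (8 − 8) − 0 = 0, and there is no ∂_3, so H_2 ≅ 0.

As a check, the Euler characteristic is 9 − 18 + 8 = -1, which agrees with 1 − 2 + 0 = -1.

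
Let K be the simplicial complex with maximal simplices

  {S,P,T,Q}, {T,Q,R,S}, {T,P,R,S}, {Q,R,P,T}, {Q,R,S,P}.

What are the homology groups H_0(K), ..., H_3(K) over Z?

H_0 ≅ Z,  H_1 = 0,  H_2 = 0,  H_3 ≅ Z.

Fix the vertex order P < Q < R < S < T and write every simplex with vertices in increasing order. Then dim K = 3 and the simplices of K are:

  0-simplices (5): P, Q, R, S, T
  1-simplices (10): PQ, PR, PS, PT, QR, QS, QT, RS, RT, ST
  2-simplices (10): PQR, PQS, PQT, PRS, PRT, PST, QRS, QRT, QST, RST
  3-simplices (5): PQRS, PQRT, PQST, PRST, QRST

so the chain groups are C_0 ≅ Z^5, C_1 ≅ Z^10, C_2 ≅ Z^10, C_3 ≅ Z^5.

Boundary ∂_1: C_1 → C_0 maps an edge to its endpoints' difference, ∂[p,q] = q − p.
The 5×10 boundary matrix has rank 4 and Smith normal form diag(1,1,1,1).

The boundary map ∂_2: C_2 → C_1 acts by ∂[p,q,r] = [q,r] − [p,r] + [p,q]. For instance
  ∂PQR = QR − PR + PQ,
  ∂QRT = RT − QT + QR.
As a 10×10 matrix over Z this has rank 6, with invariant factors (1,1,1,1,1,1).

Boundary ∂_3: C_3 → C_2 sends each 3-simplex σ to the alternating sum Σ_i (−1)^i (σ with its i-th vertex removed). For instance
  ∂PQRS = QRS − PRS + PQS − PQR,
  ∂PQST = QST − PST + PQT − PQS.
This gives a 10×5 integer matrix of rank 4; reducing to Smith normal form yields diagonal entries (1,1,1,1).

Now H_k = ker ∂_k / im ∂_{k+1}, so:

  H_0: rank C_0 − rank ∂_1 = 5 − 4 = 1, and the invariant factors of ∂_1 are all 1, so H_0 = Z.
  H_1: rank ker ∂_1 − rank ∂_2 = (10 − 4) − 6 = 0, and the invariant factors of ∂_2 are all 1, so H_1 = 0.
  H_2: rank ker ∂_2 − rank ∂_3 = (10 − 6) − 4 = 0, and the invariant factors of ∂_3 are all 1, so H_2 = 0.
  H_3: rank ker ∂_3 − rank ∂_4 = (5 − 4) − 0 = 1, and there is no ∂_4, so H_3 = Z.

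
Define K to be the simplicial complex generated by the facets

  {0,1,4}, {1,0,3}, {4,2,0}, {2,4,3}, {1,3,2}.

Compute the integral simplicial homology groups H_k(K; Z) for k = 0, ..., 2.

H_0 = Z,  H_1 = Z,  H_2 = 0.

Fix the vertex order 0 < 1 < 2 < 3 < 4 and write every simplex with vertices in increasing order. Then dim K = 2 and the simplices of K are:

  0-simplices (5): [0], [1], [2], [3], [4]
  1-simplices (10): [0,1], [0,2], [0,3], [0,4], [1,2], [1,3], [1,4], [2,3], [2,4], [3,4]
  2-simplices (5): [0,1,3], [0,1,4], [0,2,4], [1,2,3], [2,3,4]

Hence C_0 ≅ Z^5, C_1 ≅ Z^10, C_2 ≅ Z^5.

∂_1: C_1 → C_0 maps an edge to its endpoints' difference, ∂[p,q] = q − p. For instance
  ∂[0,2] = [2] − [0].
The resulting 5×10 matrix has rank 4, and its Smith normal form has invariant factors (1,1,1,1).

∂_2: C_2 → C_1 maps a triangle to the signed sum of its edges. For instance
  ∂[2,3,4] = [3,4] − [2,4] + [2,3],
  ∂[1,2,3] = [2,3] − [1,3] + [1,2].
This gives a 10×5 integer matrix of rank 5; reducing to Smith normal form yields diagonal entries (1,1,1,1,1).

Reading off H_k = ker ∂_k / im ∂_{k+1}:

  H_0: rank C_0 − rank ∂_1 = 5 − 4 = 1, and the invariant factors of ∂_1 are all 1, so H_0 ≅ Z.
  H_1: rank ker ∂_1 − rank ∂_2 = (10 − 4) − 5 = 1, and the invariant factors of ∂_2 are all 1, so H_1 ≅ Z.
  H_2: rank ker ∂_2 − rank ∂_3 = (5 − 5) − 0 = 0, and there is no ∂_3, so H_2 ≅ 0.

(K is a triangulation of the Möbius band.)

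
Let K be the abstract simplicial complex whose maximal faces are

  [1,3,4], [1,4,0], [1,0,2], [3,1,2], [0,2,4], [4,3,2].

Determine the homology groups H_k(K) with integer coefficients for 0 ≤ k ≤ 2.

H_0 ≅ Z,  H_1 = 0,  H_2 ≅ Z.

Take the total order 0 < 1 < 2 < 3 < 4 on the vertex set. Then K (dimension 2) consists of the simplices:

  0-simplices (5): [0], [1], [2], [3], [4]
  1-simplices (9): [0,1], [0,2], [0,4], [1,2], [1,3], [1,4], [2,3], [2,4], [3,4]
  2-simplices (6): [0,1,2], [0,1,4], [0,2,4], [1,2,3], [1,3,4], [2,3,4]

Hence C_0 ≅ Z^5, C_1 ≅ Z^9, C_2 ≅ Z^6.

∂_1: C_1 → C_0 is given by ∂[p,q] = [q] − [p]. For instance
  ∂[2,4] = [4] − [2].
The 5×9 boundary matrix has rank 4 and Smith normal form diag(1,1,1,1).

Boundary ∂_2: C_2 → C_1 acts by ∂[p,q,r] = [q,r] − [p,r] + [p,q]. For instance
  ∂[0,1,4] = [1,4] − [0,4] + [0,1],
  ∂[2,3,4] = [3,4] − [2,4] + [2,3].
This gives a 9×6 integer matrix of rank 5; reducing to Smith normal form yields diagonal entries (1,1,1,1,1).

Reading off H_k = ker ∂_k / im ∂_{k+1}:

  H_0: rank C_0 − rank ∂_1 = 5 − 4 = 1, and the invariant factors of ∂_1 are all 1, so H_0 = Z.
  H_1: rank ker ∂_1 − rank ∂_2 = (9 − 4) − 5 = 0, and the invariant factors of ∂_2 are all 1, so H_1 = 0.
  H_2: rank ker ∂_2 − rank ∂_3 = (6 − 5) − 0 = 1, and there is no ∂_3, so H_2 = Z.

As a check, the Euler characteristic is 5 − 9 + 6 = 2, which agrees with 1 − 0 + 1 = 2.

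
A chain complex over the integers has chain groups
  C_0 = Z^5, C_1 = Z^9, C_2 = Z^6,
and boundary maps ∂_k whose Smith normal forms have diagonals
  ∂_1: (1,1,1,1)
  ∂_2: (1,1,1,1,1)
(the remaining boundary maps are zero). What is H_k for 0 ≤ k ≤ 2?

H_0 = Z,  H_1 = 0,  H_2 = Z.

H_0: b_0 = 5 − 0 − 4 = 1; torsion from ∂_1 factors > 1: none. So H_0 = Z.
H_1: b_1 = 9 − 4 − 5 = 0; torsion from ∂_2 factors > 1: none. So H_1 = 0.
H_2: b_2 = 6 − 5 − 0 = 1; torsion from ∂_3 factors > 1: none. So H_2 = Z.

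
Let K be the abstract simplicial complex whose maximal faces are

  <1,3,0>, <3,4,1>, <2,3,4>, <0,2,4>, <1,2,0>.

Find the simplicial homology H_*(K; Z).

H_0 = Z,  H_1 = Z,  H_2 = 0.

We work with the vertex ordering 0 < 1 < 2 < 3 < 4. The simplices of K, each written with vertices in increasing order, are:

  0-simplices (5): [0], [1], [2], [3], [4]
  1-simplices (10): [0,1], [0,2], [0,3], [0,4], [1,2], [1,3], [1,4], [2,3], [2,4], [3,4]
  2-simplices (5): [0,1,2], [0,1,3], [0,2,4], [1,3,4], [2,3,4]

Hence C_0 ≅ Z^5, C_1 ≅ Z^10, C_2 ≅ Z^5.

Boundary ∂_1: C_1 → C_0 is given by ∂[p,q] = [q] − [p].
The 5×10 boundary matrix has rank 4 and Smith normal form diag(1,1,1,1).

Boundary ∂_2: C_2 → C_1 maps a triangle to the signed sum of its edges. For instance
  ∂[1,3,4] = [3,4] − [1,4] + [1,3],
  ∂[0,1,2] = [1,2] − [0,2] + [0,1].
The 10×5 boundary matrix has rank 5 and Smith normal form diag(1,1,1,1,1).

Computing H_k = (kernel of ∂_k) / (image of ∂_{k+1}):

  H_0: rank C_0 − rank ∂_1 = 5 − 4 = 1, and the invariant factors of ∂_1 are all 1, so H_0 ≅ Z.
  H_1: rank ker ∂_1 − rank ∂_2 = (10 − 4) − 5 = 1, and the invariant factors of ∂_2 are all 1, so H_1 ≅ Z.
  H_2: rank ker ∂_2 − rank ∂_3 = (5 − 5) − 0 = 0, and there is no ∂_3, so H_2 ≅ 0.

As a check, the Euler characteristic is 5 − 10 + 5 = 0, which agrees with 1 − 1 + 0 = 0.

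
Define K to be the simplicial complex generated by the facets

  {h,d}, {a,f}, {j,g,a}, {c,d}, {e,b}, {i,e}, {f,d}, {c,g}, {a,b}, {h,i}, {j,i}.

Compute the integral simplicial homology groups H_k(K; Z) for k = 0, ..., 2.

H_0 = Z,  H_1 = Z^3,  H_2 = 0.

Take the total order a < b < c < d < e < f < g < h < i < j on the vertex set. Then K (dimension 2) consists of the simplices:

  0-simplices (10): a, b, c, d, e, f, g, h, i, j
  1-simplices (13): ab, af, ag, aj, be, cd, cg, df, dh, ei, gj, hi, ij
  2-simplices (1): agj

giving chain groups C_0 ≅ Z^10, C_1 ≅ Z^13, C_2 ≅ Z^1.

The boundary map ∂_1: C_1 → C_0 is given by ∂[p,q] = [q] − [p].
The resulting 10×13 matrix has rank 9, and its Smith normal form has invariant factors (1,1,1,1,1,1,1,1,1).

The boundary map ∂_2: C_2 → C_1 sends each 2-simplex [p,q,r] to [q,r] − [p,r] + [p,q]. For instance
  ∂agj = gj − aj + ag.
As a 13×1 matrix over Z this has rank 1, with invariant factors (1).

Computing H_k = (kernel of ∂_k) / (image of ∂_{k+1}):

  H_0: rank C_0 − rank ∂_1 = 10 − 9 = 1, and the invariant factors of ∂_1 are all 1, so H_0 = Z.
  H_1: rank ker ∂_1 − rank ∂_2 = (13 − 9) − 1 = 3, and the invariant factors of ∂_2 are all 1, so H_1 = Z^3.
  H_2: rank ker ∂_2 − rank ∂_3 = (1 − 1) − 0 = 0, and there is no ∂_3, so H_2 = 0.

As a check, the Euler characteristic is 10 − 13 + 1 = -2, which agrees with 1 − 3 + 0 = -2.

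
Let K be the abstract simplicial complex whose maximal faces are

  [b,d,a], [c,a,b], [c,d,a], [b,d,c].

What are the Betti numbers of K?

Order the vertices as a < b < c < d. Listing each simplex with vertices in this order, K has dimension 2 with simplices:

  0-simplices (4): a, b, c, d
  1-simplices (6): ab, ac, ad, bc, bd, cd
  2-simplices (4): abc, abd, acd, bcd

Hence C_0 ≅ Z^4, C_1 ≅ Z^6, C_2 ≅ Z^4.

Boundary ∂_1: C_1 → C_0 maps an edge to its endpoints' difference, ∂[p,q] = q − p. For instance
  ∂bc = c − b.
As a 4×6 matrix over Z this has rank 3, with invariant factors (1,1,1).

The boundary map ∂_2: C_2 → C_1 maps a triangle to the signed sum of its edges. For instance
  ∂acd = cd − ad + ac,
  ∂abd = bd − ad + ab.
This gives a 6×4 integer matrix of rank 3; reducing to Smith normal form yields diagonal entries (1,1,1).

Computing H_k = (kernel of ∂_k) / (image of ∂_{k+1}):

  H_0: rank C_0 − rank ∂_1 = 4 − 3 = 1, and the invariant factors of ∂_1 are all 1, so H_0 = Z.
  H_1: rank ker ∂_1 − rank ∂_2 = (6 − 3) − 3 = 0, and the invariant factors of ∂_2 are all 1, so H_1 = 0.
  H_2: rank ker ∂_2 − rank ∂_3 = (4 − 3) − 0 = 1, and there is no ∂_3, so H_2 = Z.

As a check, the Euler characteristic is 4 − 6 + 4 = 2, which agrees with 1 − 0 + 1 = 2.

Hence the Betti numbers are b_0 = 1, b_1 = 0, b_2 = 1.

b_0 = 1, b_1 = 0, b_2 = 1.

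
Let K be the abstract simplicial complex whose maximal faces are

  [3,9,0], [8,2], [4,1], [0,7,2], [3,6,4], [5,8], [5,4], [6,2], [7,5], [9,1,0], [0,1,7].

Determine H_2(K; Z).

H_2 ≅ 0.

Order the vertices as 0 < 1 < 2 < 3 < 4 < 5 < 6 < 7 < 8 < 9. Listing each simplex with vertices in this order, K has dimension 2 with simplices:

  0-simplices (10): [0], [1], [2], [3], [4], [5], [6], [7], [8], [9]
  1-simplices (18): [0,1], [0,2], [0,3], [0,7], [0,9], [1,4], [1,7], [1,9], [2,6], [2,7], [2,8], [3,4], [3,6], [3,9], [4,5], [4,6], [5,7], [5,8]
  2-simplices (5): [0,1,7], [0,1,9], [0,2,7], [0,3,9], [3,4,6]

so the chain groups are C_0 ≅ Z^10, C_1 ≅ Z^18, C_2 ≅ Z^5.

Boundary ∂_1: C_1 → C_0 is given by ∂[p,q] = [q] − [p]. For instance
  ∂[2,8] = [8] − [2].
As a 10×18 matrix over Z this has rank 9, with invariant factors (1,1,1,1,1,1,1,1,1).

∂_2: C_2 → C_1 maps a triangle to the signed sum of its edges. For instance
  ∂[3,4,6] = [4,6] − [3,6] + [3,4],
  ∂[0,2,7] = [2,7] − [0,7] + [0,2].
The resulting 18×5 matrix has rank 5, and its Smith normal form has invariant factors (1,1,1,1,1).

From H_k ≅ ker(∂_k) / im(∂_{k+1}) we obtain:

  H_2: rank ker ∂_2 − rank ∂_3 = (5 − 5) − 0 = 0, and there is no ∂_3, so H_2 ≅ 0.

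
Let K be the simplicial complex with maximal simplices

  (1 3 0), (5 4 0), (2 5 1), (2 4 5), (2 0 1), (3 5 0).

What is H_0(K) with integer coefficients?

H_0 = Z.

We work with the vertex ordering 0 < 1 < 2 < 3 < 4 < 5. The simplices of K, each written with vertices in increasing order, are:

  0-simplices (6): [0], [1], [2], [3], [4], [5]
  1-simplices (12): [0,1], [0,2], [0,3], [0,4], [0,5], [1,2], [1,3], [1,5], [2,4], [2,5], [3,5], [4,5]
  2-simplices (6): [0,1,2], [0,1,3], [0,3,5], [0,4,5], [1,2,5], [2,4,5]

Hence C_0 ≅ Z^6, C_1 ≅ Z^12, C_2 ≅ Z^6.

∂_1: C_1 → C_0 sends each edge [p,q] (with p < q) to q − p.
The 6×12 boundary matrix has rank 5 and Smith normal form diag(1,1,1,1,1).

∂_2: C_2 → C_1 maps a triangle to the signed sum of its edges. For instance
  ∂[1,2,5] = [2,5] − [1,5] + [1,2],
  ∂[0,3,5] = [3,5] − [0,5] + [0,3].
As a 12×6 matrix over Z this has rank 6, with invariant factors (1,1,1,1,1,1).

Now H_k = ker ∂_k / im ∂_{k+1}, so:

  H_0: rank C_0 − rank ∂_1 = 6 − 5 = 1, and the invariant factors of ∂_1 are all 1, so H_0 = Z.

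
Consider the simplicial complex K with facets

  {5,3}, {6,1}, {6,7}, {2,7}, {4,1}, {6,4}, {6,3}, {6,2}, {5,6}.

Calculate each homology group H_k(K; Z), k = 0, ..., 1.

K has 7 vertices, 9 edges.
rank ∂_0 = 0, rank ∂_1 = 6 ⇒ b_0 = 7 − 0 − 6 = 1; all invariant factors of ∂_1 are 1 so no torsion. So H_0 = Z.
rank ∂_1 = 6, rank ∂_2 = 0 ⇒ b_1 = 9 − 6 − 0 = 3. So H_1 = Z^3.

H_0 ≅ Z,  H_1 ≅ Z^3.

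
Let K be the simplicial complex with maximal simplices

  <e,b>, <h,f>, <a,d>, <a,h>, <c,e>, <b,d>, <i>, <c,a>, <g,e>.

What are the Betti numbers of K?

b_0 = 2, b_1 = 1.

We work with the vertex ordering a < b < c < d < e < f < g < h < i. The simplices of K, each written with vertices in increasing order, are:

  0-simplices (9): a, b, c, d, e, f, g, h, i
  1-simplices (8): ac, ad, ah, bd, be, ce, eg, fh

giving chain groups C_0 ≅ Z^9, C_1 ≅ Z^8.

Boundary ∂_1: C_1 → C_0 sends each edge [p,q] (with p < q) to q − p.
This gives a 9×8 integer matrix of rank 7; reducing to Smith normal form yields diagonal entries (1,1,1,1,1,1,1).

Reading off H_k = ker ∂_k / im ∂_{k+1}:

  H_0: rank C_0 − rank ∂_1 = 9 − 7 = 2, and the invariant factors of ∂_1 are all 1, so H_0 = Z^2.
  H_1: rank ker ∂_1 − rank ∂_2 = (8 − 7) − 0 = 1, and there is no ∂_2, so H_1 = Z.

As a check, the Euler characteristic is 9 − 8 = 1, which agrees with 2 − 1 = 1.

Hence the Betti numbers are b_0 = 2, b_1 = 1.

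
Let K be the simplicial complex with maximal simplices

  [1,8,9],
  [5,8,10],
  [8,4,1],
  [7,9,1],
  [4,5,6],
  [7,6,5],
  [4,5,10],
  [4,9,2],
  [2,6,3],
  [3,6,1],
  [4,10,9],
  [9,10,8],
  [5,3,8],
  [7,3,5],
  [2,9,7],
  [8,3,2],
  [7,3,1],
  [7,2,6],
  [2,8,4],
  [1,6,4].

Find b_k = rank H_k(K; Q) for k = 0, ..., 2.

b_0 = 1, b_1 = 1, b_2 = 0.

Order the vertices as 1 < 2 < 3 < 4 < 5 < 6 < 7 < 8 < 9 < 10. Listing each simplex with vertices in this order, K has dimension 2 with simplices:

  0-simplices (10): [1], [2], [3], [4], [5], [6], [7], [8], [9], [10]
  1-simplices (30): (30 of them)
  2-simplices (20): (20 of them)

Hence C_0 ≅ Z^10, C_1 ≅ Z^30, C_2 ≅ Z^20.

Boundary ∂_1: C_1 → C_0 sends each edge [p,q] (with p < q) to q − p. For instance
  ∂[6,7] = [7] − [6].
The 10×30 boundary matrix has rank 9 and Smith normal form diag(1,1,1,1,1,1,1,1,1).

Boundary ∂_2: C_2 → C_1 acts by ∂[p,q,r] = [q,r] − [p,r] + [p,q]. For instance
  ∂[8,9,10] = [9,10] − [8,10] + [8,9],
  ∂[3,5,8] = [5,8] − [3,8] + [3,5].
The resulting 30×20 matrix has rank 20, and its Smith normal form has invariant factors (1,1,1,1,1,1,1,1,1,1,1,1,1,1,1,1,1,1,1,2).

From H_k ≅ ker(∂_k) / im(∂_{k+1}) we obtain:

  H_0: rank C_0 − rank ∂_1 = 10 − 9 = 1, and the invariant factors of ∂_1 are all 1, so H_0 = Z.
  H_1: rank ker ∂_1 − rank ∂_2 = (30 − 9) − 20 = 1, and ∂_2 has invariant factor 2 > 1, so H_1 = Z ⊕ Z/2Z.
  H_2: rank ker ∂_2 − rank ∂_3 = (20 − 20) − 0 = 0, and there is no ∂_3, so H_2 = 0.

(K is a triangulation of the Klein bottle.)

Hence the Betti numbers are b_0 = 1, b_1 = 1, b_2 = 0.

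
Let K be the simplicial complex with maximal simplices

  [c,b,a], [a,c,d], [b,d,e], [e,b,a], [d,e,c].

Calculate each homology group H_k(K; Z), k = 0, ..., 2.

We work with the vertex ordering a < b < c < d < e. The simplices of K, each written with vertices in increasing order, are:

  0-simplices (5): a, b, c, d, e
  1-simplices (10): ab, ac, ad, ae, bc, bd, be, cd, ce, de
  2-simplices (5): abc, abe, acd, bde, cde

giving chain groups C_0 ≅ Z^5, C_1 ≅ Z^10, C_2 ≅ Z^5.

Boundary ∂_1: C_1 → C_0 maps an edge to its endpoints' difference, ∂[p,q] = q − p.
As a 5×10 matrix over Z this has rank 4, with invariant factors (1,1,1,1).

∂_2: C_2 → C_1 sends each 2-simplex [p,q,r] to [q,r] − [p,r] + [p,q]. For instance
  ∂cde = de − ce + cd,
  ∂bde = de − be + bd.
The 10×5 boundary matrix has rank 5 and Smith normal form diag(1,1,1,1,1).

Now H_k = ker ∂_k / im ∂_{k+1}, so:

  H_0: rank C_0 − rank ∂_1 = 5 − 4 = 1, and the invariant factors of ∂_1 are all 1, so H_0 = Z.
  H_1: rank ker ∂_1 − rank ∂_2 = (10 − 4) − 5 = 1, and the invariant factors of ∂_2 are all 1, so H_1 = Z.
  H_2: rank ker ∂_2 − rank ∂_3 = (5 − 5) − 0 = 0, and there is no ∂_3, so H_2 = 0.

(K is a triangulation of the Möbius band.)

H_0 ≅ Z,  H_1 ≅ Z,  H_2 = 0.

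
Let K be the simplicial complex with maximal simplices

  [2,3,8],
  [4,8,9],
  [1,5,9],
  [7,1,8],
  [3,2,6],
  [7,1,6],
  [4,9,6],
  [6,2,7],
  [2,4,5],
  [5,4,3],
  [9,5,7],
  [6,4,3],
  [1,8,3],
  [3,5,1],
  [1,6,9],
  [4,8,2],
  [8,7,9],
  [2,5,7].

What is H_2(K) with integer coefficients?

H_2 ≅ 0.

Fix the vertex order 1 < 2 < 3 < 4 < 5 < 6 < 7 < 8 < 9 and write every simplex with vertices in increasing order. Then dim K = 2 and the simplices of K are:

  0-simplices (9): [1], [2], [3], [4], [5], [6], [7], [8], [9]
  1-simplices (27): (27 of them)
  2-simplices (18): [1,3,5], [1,3,8], [1,5,9], [1,6,7], [1,6,9], [1,7,8], [2,3,6], [2,3,8], [2,4,5], [2,4,8], [2,5,7], [2,6,7], [3,4,5], [3,4,6], [4,6,9], [4,8,9], [5,7,9], [7,8,9]

Hence C_0 ≅ Z^9, C_1 ≅ Z^27, C_2 ≅ Z^18.

The boundary map ∂_1: C_1 → C_0 sends each edge [p,q] (with p < q) to q − p.
The 9×27 boundary matrix has rank 8 and Smith normal form diag(1,1,1,1,1,1,1,1).

Boundary ∂_2: C_2 → C_1 sends each 2-simplex [p,q,r] to [q,r] − [p,r] + [p,q]. For instance
  ∂[5,7,9] = [7,9] − [5,9] + [5,7],
  ∂[1,6,9] = [6,9] − [1,9] + [1,6].
The 27×18 boundary matrix has rank 18 and Smith normal form diag(1,1,1,1,1,1,1,1,1,1,1,1,1,1,1,1,1,2).

Now H_k = ker ∂_k / im ∂_{k+1}, so:

  H_2: rank ker ∂_2 − rank ∂_3 = (18 − 18) − 0 = 0, and there is no ∂_3, so H_2 = 0.

(K is a triangulation of the Klein bottle.)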